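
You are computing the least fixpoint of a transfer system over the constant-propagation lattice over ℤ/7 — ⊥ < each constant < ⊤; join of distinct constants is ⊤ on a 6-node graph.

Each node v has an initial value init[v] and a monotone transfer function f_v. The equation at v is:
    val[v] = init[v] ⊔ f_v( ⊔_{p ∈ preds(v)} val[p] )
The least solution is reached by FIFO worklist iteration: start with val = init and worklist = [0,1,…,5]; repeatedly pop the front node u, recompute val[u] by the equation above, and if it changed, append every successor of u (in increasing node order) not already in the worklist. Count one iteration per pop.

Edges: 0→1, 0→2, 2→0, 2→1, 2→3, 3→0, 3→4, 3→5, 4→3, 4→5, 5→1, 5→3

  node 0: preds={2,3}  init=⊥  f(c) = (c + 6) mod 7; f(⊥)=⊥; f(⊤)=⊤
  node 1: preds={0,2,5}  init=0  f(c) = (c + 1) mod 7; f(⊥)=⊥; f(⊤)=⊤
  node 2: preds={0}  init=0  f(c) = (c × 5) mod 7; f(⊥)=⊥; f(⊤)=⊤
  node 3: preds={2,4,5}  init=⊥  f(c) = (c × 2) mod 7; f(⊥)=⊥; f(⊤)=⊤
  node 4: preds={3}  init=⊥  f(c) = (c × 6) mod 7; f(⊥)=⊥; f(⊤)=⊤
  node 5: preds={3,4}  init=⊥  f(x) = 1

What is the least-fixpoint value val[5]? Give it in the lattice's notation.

Iteration log — 10 steps:
  step 1. node 0  ⊔preds=0  new=6  old=⊥  +wl: 
  step 2. node 1  ⊔preds=⊤  new=⊤  old=0  +wl: 
  step 3. node 2  ⊔preds=6  new=⊤  old=0  +wl: 0,1
  step 4. node 3  ⊔preds=⊤  new=⊤  old=⊥  +wl: 
  step 5. node 4  ⊔preds=⊤  new=⊤  old=⊥  +wl: 3
  step 6. node 5  ⊔preds=⊤  new=1  old=⊥  +wl: 
  step 7. node 0  ⊔preds=⊤  new=⊤  old=6  +wl: 2
  step 8. node 1  ⊔preds=⊤  new=⊤  stable
  step 9. node 3  ⊔preds=⊤  new=⊤  stable
  step 10. node 2  ⊔preds=⊤  new=⊤  stable

Least fixpoint reached:
  node 0: ⊤
  node 1: ⊤
  node 2: ⊤
  node 3: ⊤
  node 4: ⊤
  node 5: 1

1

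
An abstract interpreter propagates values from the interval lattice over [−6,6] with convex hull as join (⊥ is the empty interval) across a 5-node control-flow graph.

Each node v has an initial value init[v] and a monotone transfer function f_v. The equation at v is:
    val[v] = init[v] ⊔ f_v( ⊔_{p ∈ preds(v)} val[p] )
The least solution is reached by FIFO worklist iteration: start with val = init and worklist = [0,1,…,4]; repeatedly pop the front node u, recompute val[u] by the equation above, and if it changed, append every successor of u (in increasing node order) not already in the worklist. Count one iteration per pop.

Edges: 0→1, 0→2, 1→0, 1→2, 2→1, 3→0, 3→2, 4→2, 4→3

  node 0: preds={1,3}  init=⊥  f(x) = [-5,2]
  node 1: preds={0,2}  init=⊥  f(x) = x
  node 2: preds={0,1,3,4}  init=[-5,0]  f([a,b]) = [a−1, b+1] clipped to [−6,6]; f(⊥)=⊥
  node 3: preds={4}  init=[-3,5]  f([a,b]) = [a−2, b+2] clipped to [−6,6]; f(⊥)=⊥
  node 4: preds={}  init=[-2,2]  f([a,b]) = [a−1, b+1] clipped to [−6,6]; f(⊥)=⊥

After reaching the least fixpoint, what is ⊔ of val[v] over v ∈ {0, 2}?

[-6,6]

Iteration log — 9 steps:
  step 1. node 0  ⊔preds=[-3,5]  new=[-5,2]  old=⊥  +wl: 
  step 2. node 1  ⊔preds=[-5,2]  new=[-5,2]  old=⊥  +wl: 0
  step 3. node 2  ⊔preds=[-5,5]  new=[-6,6]  old=[-5,0]  +wl: 1
  step 4. node 3  ⊔preds=[-2,2]  new=[-4,5]  old=[-3,5]  +wl: 2
  step 5. node 4  ⊔preds=⊥  new=[-2,2]  stable
  step 6. node 0  ⊔preds=[-5,5]  new=[-5,2]  stable
  step 7. node 1  ⊔preds=[-6,6]  new=[-6,6]  old=[-5,2]  +wl: 0
  step 8. node 2  ⊔preds=[-6,6]  new=[-6,6]  stable
  step 9. node 0  ⊔preds=[-6,6]  new=[-5,2]  stable

Least fixpoint reached:
  node 0: [-5,2]
  node 1: [-6,6]
  node 2: [-6,6]
  node 3: [-4,5]
  node 4: [-2,2]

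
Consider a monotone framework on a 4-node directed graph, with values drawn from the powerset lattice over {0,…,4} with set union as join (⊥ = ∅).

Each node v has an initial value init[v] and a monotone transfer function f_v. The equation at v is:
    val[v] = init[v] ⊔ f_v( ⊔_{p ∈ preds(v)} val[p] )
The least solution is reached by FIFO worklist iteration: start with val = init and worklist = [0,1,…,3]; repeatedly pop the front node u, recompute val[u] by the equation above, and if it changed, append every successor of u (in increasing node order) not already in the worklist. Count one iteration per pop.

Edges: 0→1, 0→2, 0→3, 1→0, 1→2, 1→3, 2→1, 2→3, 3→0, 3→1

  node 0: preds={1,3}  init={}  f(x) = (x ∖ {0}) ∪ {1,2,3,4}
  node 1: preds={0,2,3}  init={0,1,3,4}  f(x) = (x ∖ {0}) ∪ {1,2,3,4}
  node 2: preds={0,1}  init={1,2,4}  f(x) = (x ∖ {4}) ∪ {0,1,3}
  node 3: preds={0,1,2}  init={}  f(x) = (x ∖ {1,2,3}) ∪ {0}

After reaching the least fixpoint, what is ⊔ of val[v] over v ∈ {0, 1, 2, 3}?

Worklist (6 pops):
  #1 pop 0: in={0,1,3,4} → {1,2,3,4} (was {}); enqueue []
  #2 pop 1: in={1,2,3,4} → {0,1,2,3,4} (was {0,1,3,4}); enqueue [0]
  #3 pop 2: in={0,1,2,3,4} → {0,1,2,3,4} (was {1,2,4}); enqueue [1]
  #4 pop 3: in={0,1,2,3,4} → {0,4} (was {}); enqueue []
  #5 pop 0: in={0,1,2,3,4} → {1,2,3,4} (no change)
  #6 pop 1: in={0,1,2,3,4} → {0,1,2,3,4} (no change)

Fixpoint:
  val[0] = {1,2,3,4}
  val[1] = {0,1,2,3,4}
  val[2] = {0,1,2,3,4}
  val[3] = {0,4}

{0,1,2,3,4}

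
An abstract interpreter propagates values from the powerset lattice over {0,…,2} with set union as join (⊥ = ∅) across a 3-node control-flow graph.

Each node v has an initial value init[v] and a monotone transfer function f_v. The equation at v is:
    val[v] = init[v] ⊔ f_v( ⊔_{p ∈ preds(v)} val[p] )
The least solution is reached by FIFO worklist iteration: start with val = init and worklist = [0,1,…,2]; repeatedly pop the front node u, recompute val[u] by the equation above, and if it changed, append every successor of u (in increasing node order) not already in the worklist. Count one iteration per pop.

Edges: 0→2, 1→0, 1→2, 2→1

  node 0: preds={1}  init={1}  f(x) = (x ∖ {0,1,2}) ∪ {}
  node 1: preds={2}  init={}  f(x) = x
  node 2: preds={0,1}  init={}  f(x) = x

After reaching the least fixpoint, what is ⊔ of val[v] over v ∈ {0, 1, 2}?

{1}

Trace (6 dequeues):
  [1] u=0 | in {} | out {1} | ==
  [2] u=1 | in {} | out {} | ==
  [3] u=2 | in {1} | out {1} | prev {} | push {1}
  [4] u=1 | in {1} | out {1} | prev {} | push {0,2}
  [5] u=0 | in {1} | out {1} | ==
  [6] u=2 | in {1} | out {1} | ==

Converged values:
  [0] {1}
  [1] {1}
  [2] {1}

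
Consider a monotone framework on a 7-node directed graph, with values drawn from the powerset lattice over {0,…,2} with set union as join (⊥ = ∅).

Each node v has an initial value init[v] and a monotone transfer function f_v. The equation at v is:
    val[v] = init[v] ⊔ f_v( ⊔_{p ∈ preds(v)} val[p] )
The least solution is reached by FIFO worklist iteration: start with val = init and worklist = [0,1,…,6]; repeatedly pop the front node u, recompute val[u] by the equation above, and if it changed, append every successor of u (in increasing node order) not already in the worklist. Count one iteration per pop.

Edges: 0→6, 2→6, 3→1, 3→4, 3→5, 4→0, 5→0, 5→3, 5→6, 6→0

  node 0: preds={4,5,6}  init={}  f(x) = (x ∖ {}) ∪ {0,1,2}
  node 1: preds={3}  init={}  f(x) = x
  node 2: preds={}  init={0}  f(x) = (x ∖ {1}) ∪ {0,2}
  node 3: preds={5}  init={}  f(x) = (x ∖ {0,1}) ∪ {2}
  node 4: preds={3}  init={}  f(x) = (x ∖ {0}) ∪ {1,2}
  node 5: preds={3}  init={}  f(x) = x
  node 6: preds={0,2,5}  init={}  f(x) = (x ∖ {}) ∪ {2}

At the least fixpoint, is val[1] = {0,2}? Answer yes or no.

no

Worklist (10 pops):
  #1 pop 0: in={} → {0,1,2} (was {}); enqueue []
  #2 pop 1: in={} → {} (no change)
  #3 pop 2: in={} → {0,2} (was {0}); enqueue []
  #4 pop 3: in={} → {2} (was {}); enqueue [1]
  #5 pop 4: in={2} → {1,2} (was {}); enqueue [0]
  #6 pop 5: in={2} → {2} (was {}); enqueue [3]
  #7 pop 6: in={0,1,2} → {0,1,2} (was {}); enqueue []
  #8 pop 1: in={2} → {2} (was {}); enqueue []
  #9 pop 0: in={0,1,2} → {0,1,2} (no change)
  #10 pop 3: in={2} → {2} (no change)

Fixpoint:
  val[0] = {0,1,2}
  val[1] = {2}
  val[2] = {0,2}
  val[3] = {2}
  val[4] = {1,2}
  val[5] = {2}
  val[6] = {0,1,2}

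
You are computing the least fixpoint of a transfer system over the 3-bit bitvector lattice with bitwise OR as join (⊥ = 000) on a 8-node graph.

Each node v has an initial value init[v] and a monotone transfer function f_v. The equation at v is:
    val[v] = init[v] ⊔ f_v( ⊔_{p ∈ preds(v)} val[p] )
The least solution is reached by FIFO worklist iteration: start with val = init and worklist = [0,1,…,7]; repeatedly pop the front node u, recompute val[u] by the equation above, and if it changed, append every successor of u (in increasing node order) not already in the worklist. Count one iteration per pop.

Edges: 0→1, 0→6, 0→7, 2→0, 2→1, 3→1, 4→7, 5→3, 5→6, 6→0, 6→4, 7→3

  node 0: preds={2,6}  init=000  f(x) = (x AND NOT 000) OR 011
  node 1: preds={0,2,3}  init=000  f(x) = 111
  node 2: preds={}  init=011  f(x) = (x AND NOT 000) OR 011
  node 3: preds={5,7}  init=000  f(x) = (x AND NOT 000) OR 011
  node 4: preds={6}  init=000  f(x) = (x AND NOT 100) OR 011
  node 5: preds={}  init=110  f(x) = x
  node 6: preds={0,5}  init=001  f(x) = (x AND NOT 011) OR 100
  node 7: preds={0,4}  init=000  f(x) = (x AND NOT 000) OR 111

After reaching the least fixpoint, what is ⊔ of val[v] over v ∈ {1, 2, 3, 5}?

111

Trace (15 dequeues):
  [1] u=0 | in 011 | out 011 | prev 000 | push {}
  [2] u=1 | in 011 | out 111 | prev 000 | push {}
  [3] u=2 | in 000 | out 011 | ==
  [4] u=3 | in 110 | out 111 | prev 000 | push {1}
  [5] u=4 | in 001 | out 011 | prev 000 | push {}
  [6] u=5 | in 000 | out 110 | ==
  [7] u=6 | in 111 | out 101 | prev 001 | push {0,4}
  [8] u=7 | in 011 | out 111 | prev 000 | push {3}
  [9] u=1 | in 111 | out 111 | ==
  [10] u=0 | in 111 | out 111 | prev 011 | push {1,6,7}
  [11] u=4 | in 101 | out 011 | ==
  [12] u=3 | in 111 | out 111 | ==
  [13] u=1 | in 111 | out 111 | ==
  [14] u=6 | in 111 | out 101 | ==
  [15] u=7 | in 111 | out 111 | ==

Converged values:
  [0] 111
  [1] 111
  [2] 011
  [3] 111
  [4] 011
  [5] 110
  [6] 101
  [7] 111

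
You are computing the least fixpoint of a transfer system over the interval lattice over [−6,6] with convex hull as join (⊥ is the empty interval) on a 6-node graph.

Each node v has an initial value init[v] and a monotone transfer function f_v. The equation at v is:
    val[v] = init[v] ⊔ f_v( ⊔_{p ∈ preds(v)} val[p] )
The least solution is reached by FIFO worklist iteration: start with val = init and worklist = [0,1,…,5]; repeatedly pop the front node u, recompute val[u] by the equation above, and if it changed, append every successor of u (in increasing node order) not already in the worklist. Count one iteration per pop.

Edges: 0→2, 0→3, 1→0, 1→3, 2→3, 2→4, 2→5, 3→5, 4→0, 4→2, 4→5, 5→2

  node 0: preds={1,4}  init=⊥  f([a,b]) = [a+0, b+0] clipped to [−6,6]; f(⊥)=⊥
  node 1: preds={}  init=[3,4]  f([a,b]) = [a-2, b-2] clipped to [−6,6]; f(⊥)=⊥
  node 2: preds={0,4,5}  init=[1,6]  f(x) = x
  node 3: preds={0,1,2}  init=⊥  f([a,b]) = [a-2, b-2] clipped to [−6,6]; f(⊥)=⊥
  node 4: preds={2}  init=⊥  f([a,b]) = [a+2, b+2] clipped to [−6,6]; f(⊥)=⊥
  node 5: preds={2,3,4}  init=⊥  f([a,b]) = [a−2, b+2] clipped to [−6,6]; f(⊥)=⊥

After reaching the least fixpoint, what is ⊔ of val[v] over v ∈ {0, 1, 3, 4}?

Worklist (19 pops):
  #1 pop 0: in=[3,4] → [3,4] (was ⊥); enqueue []
  #2 pop 1: in=⊥ → [3,4] (no change)
  #3 pop 2: in=[3,4] → [1,6] (no change)
  #4 pop 3: in=[1,6] → [-1,4] (was ⊥); enqueue []
  #5 pop 4: in=[1,6] → [3,6] (was ⊥); enqueue [0,2]
  #6 pop 5: in=[-1,6] → [-3,6] (was ⊥); enqueue []
  #7 pop 0: in=[3,6] → [3,6] (was [3,4]); enqueue [3]
  #8 pop 2: in=[-3,6] → [-3,6] (was [1,6]); enqueue [4,5]
  #9 pop 3: in=[-3,6] → [-5,4] (was [-1,4]); enqueue []
  #10 pop 4: in=[-3,6] → [-1,6] (was [3,6]); enqueue [0,2]
  #11 pop 5: in=[-5,6] → [-6,6] (was [-3,6]); enqueue []
  #12 pop 0: in=[-1,6] → [-1,6] (was [3,6]); enqueue [3]
  #13 pop 2: in=[-6,6] → [-6,6] (was [-3,6]); enqueue [4,5]
  #14 pop 3: in=[-6,6] → [-6,4] (was [-5,4]); enqueue []
  #15 pop 4: in=[-6,6] → [-4,6] (was [-1,6]); enqueue [0,2]
  #16 pop 5: in=[-6,6] → [-6,6] (no change)
  #17 pop 0: in=[-4,6] → [-4,6] (was [-1,6]); enqueue [3]
  #18 pop 2: in=[-6,6] → [-6,6] (no change)
  #19 pop 3: in=[-6,6] → [-6,4] (no change)

Fixpoint:
  val[0] = [-4,6]
  val[1] = [3,4]
  val[2] = [-6,6]
  val[3] = [-6,4]
  val[4] = [-4,6]
  val[5] = [-6,6]

[-6,6]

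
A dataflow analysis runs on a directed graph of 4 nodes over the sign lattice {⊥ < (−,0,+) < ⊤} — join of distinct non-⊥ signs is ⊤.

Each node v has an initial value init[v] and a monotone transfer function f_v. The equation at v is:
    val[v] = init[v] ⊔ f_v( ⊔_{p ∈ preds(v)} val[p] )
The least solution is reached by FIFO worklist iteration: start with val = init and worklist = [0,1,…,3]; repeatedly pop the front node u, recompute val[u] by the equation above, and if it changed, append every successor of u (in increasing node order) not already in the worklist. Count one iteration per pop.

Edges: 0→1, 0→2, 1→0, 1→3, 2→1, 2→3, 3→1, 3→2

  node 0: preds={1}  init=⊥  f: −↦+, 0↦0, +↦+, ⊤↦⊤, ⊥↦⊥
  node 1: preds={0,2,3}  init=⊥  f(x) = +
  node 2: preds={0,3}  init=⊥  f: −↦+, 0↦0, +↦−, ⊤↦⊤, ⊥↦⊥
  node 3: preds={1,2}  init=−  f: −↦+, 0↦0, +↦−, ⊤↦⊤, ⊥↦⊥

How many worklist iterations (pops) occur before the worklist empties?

11

Trace (11 dequeues):
  [1] u=0 | in ⊥ | out ⊥ | ==
  [2] u=1 | in − | out + | prev ⊥ | push {0}
  [3] u=2 | in − | out + | prev ⊥ | push {1}
  [4] u=3 | in + | out − | ==
  [5] u=0 | in + | out + | prev ⊥ | push {2}
  [6] u=1 | in ⊤ | out + | ==
  [7] u=2 | in ⊤ | out ⊤ | prev + | push {1,3}
  [8] u=1 | in ⊤ | out + | ==
  [9] u=3 | in ⊤ | out ⊤ | prev − | push {1,2}
  [10] u=1 | in ⊤ | out + | ==
  [11] u=2 | in ⊤ | out ⊤ | ==

Converged values:
  [0] +
  [1] +
  [2] ⊤
  [3] ⊤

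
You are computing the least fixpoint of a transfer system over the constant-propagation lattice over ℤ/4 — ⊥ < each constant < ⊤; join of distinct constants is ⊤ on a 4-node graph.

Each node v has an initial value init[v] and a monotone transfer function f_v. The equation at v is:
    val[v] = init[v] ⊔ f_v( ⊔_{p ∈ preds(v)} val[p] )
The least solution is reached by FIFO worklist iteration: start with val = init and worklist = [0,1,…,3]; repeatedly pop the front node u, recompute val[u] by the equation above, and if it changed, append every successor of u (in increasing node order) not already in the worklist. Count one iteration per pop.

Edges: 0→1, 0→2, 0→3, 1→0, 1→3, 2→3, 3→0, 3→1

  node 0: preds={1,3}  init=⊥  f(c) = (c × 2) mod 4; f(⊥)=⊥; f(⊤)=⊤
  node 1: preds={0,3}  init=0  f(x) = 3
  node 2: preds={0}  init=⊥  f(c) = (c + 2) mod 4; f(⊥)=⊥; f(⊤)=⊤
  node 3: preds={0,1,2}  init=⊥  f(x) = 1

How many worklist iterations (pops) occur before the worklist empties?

Worklist (8 pops):
  #1 pop 0: in=0 → 0 (was ⊥); enqueue []
  #2 pop 1: in=0 → ⊤ (was 0); enqueue [0]
  #3 pop 2: in=0 → 2 (was ⊥); enqueue []
  #4 pop 3: in=⊤ → 1 (was ⊥); enqueue [1]
  #5 pop 0: in=⊤ → ⊤ (was 0); enqueue [2,3]
  #6 pop 1: in=⊤ → ⊤ (no change)
  #7 pop 2: in=⊤ → ⊤ (was 2); enqueue []
  #8 pop 3: in=⊤ → 1 (no change)

Fixpoint:
  val[0] = ⊤
  val[1] = ⊤
  val[2] = ⊤
  val[3] = 1

8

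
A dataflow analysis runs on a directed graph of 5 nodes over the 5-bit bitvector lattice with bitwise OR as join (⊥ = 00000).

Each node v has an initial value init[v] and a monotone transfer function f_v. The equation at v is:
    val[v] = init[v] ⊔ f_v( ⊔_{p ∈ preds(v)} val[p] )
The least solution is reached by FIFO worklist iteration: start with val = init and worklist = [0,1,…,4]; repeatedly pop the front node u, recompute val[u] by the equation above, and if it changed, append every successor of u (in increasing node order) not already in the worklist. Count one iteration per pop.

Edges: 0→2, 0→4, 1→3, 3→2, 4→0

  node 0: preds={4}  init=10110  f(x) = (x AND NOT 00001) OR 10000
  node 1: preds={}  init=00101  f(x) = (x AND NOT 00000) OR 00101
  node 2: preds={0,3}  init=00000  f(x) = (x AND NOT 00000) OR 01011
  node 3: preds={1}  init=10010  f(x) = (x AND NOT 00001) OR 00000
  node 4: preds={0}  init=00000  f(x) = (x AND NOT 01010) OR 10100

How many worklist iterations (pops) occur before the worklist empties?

Iteration log — 7 steps:
  step 1. node 0  ⊔preds=00000  new=10110  stable
  step 2. node 1  ⊔preds=00000  new=00101  stable
  step 3. node 2  ⊔preds=10110  new=11111  old=00000  +wl: 
  step 4. node 3  ⊔preds=00101  new=10110  old=10010  +wl: 2
  step 5. node 4  ⊔preds=10110  new=10100  old=00000  +wl: 0
  step 6. node 2  ⊔preds=10110  new=11111  stable
  step 7. node 0  ⊔preds=10100  new=10110  stable

Least fixpoint reached:
  node 0: 10110
  node 1: 00101
  node 2: 11111
  node 3: 10110
  node 4: 10100

7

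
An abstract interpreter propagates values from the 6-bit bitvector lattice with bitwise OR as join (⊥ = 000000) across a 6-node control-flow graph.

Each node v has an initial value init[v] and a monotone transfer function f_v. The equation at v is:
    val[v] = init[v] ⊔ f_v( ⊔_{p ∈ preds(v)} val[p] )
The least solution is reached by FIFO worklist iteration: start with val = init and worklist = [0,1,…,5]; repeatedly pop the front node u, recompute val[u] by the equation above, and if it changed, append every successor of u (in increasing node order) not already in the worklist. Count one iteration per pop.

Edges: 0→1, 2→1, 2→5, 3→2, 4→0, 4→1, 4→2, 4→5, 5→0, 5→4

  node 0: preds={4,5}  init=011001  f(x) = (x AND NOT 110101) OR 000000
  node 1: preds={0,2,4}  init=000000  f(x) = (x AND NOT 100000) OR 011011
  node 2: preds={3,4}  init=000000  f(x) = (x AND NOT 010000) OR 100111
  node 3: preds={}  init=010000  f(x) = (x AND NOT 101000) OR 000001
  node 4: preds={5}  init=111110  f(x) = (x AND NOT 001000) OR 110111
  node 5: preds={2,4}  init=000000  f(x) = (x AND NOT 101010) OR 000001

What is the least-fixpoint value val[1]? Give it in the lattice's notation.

011111

Worklist (10 pops):
  #1 pop 0: in=111110 → 011011 (was 011001); enqueue []
  #2 pop 1: in=111111 → 011111 (was 000000); enqueue []
  #3 pop 2: in=111110 → 101111 (was 000000); enqueue [1]
  #4 pop 3: in=000000 → 010001 (was 010000); enqueue [2]
  #5 pop 4: in=000000 → 111111 (was 111110); enqueue [0]
  #6 pop 5: in=111111 → 010101 (was 000000); enqueue [4]
  #7 pop 1: in=111111 → 011111 (no change)
  #8 pop 2: in=111111 → 101111 (no change)
  #9 pop 0: in=111111 → 011011 (no change)
  #10 pop 4: in=010101 → 111111 (no change)

Fixpoint:
  val[0] = 011011
  val[1] = 011111
  val[2] = 101111
  val[3] = 010001
  val[4] = 111111
  val[5] = 010101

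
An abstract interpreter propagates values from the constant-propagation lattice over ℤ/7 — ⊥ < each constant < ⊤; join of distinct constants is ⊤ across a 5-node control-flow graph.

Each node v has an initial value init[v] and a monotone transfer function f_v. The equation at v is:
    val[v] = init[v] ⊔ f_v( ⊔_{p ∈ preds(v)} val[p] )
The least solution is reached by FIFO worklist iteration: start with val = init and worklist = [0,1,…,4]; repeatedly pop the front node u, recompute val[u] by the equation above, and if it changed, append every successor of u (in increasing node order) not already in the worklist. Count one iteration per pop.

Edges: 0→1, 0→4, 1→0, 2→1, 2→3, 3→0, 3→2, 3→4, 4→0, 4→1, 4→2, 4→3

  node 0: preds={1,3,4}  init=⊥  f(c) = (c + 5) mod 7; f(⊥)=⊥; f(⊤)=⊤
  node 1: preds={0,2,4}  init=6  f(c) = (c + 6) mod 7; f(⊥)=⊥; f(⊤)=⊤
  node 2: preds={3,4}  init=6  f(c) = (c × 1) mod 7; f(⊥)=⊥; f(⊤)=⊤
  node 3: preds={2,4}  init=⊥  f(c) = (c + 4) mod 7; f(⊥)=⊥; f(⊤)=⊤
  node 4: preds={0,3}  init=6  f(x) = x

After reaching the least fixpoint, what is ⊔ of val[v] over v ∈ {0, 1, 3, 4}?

Worklist (12 pops):
  #1 pop 0: in=6 → 4 (was ⊥); enqueue []
  #2 pop 1: in=⊤ → ⊤ (was 6); enqueue [0]
  #3 pop 2: in=6 → 6 (no change)
  #4 pop 3: in=6 → 3 (was ⊥); enqueue [2]
  #5 pop 4: in=⊤ → ⊤ (was 6); enqueue [1,3]
  #6 pop 0: in=⊤ → ⊤ (was 4); enqueue [4]
  #7 pop 2: in=⊤ → ⊤ (was 6); enqueue []
  #8 pop 1: in=⊤ → ⊤ (no change)
  #9 pop 3: in=⊤ → ⊤ (was 3); enqueue [0,2]
  #10 pop 4: in=⊤ → ⊤ (no change)
  #11 pop 0: in=⊤ → ⊤ (no change)
  #12 pop 2: in=⊤ → ⊤ (no change)

Fixpoint:
  val[0] = ⊤
  val[1] = ⊤
  val[2] = ⊤
  val[3] = ⊤
  val[4] = ⊤

⊤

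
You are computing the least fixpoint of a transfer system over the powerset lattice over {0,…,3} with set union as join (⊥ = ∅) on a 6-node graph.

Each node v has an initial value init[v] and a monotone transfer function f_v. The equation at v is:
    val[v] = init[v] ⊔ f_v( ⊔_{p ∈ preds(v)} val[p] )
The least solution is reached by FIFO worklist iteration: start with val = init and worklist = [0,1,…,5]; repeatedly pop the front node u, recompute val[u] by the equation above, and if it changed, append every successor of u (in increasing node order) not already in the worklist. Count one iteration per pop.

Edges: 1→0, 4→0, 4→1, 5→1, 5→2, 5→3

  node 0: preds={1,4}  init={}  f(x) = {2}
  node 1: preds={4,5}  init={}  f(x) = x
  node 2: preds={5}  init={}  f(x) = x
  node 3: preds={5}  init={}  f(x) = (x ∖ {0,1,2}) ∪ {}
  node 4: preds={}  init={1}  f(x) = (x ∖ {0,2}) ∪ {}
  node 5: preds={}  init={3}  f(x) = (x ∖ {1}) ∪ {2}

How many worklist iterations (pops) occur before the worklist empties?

Worklist (11 pops):
  #1 pop 0: in={1} → {2} (was {}); enqueue []
  #2 pop 1: in={1,3} → {1,3} (was {}); enqueue [0]
  #3 pop 2: in={3} → {3} (was {}); enqueue []
  #4 pop 3: in={3} → {3} (was {}); enqueue []
  #5 pop 4: in={} → {1} (no change)
  #6 pop 5: in={} → {2,3} (was {3}); enqueue [1,2,3]
  #7 pop 0: in={1,3} → {2} (no change)
  #8 pop 1: in={1,2,3} → {1,2,3} (was {1,3}); enqueue [0]
  #9 pop 2: in={2,3} → {2,3} (was {3}); enqueue []
  #10 pop 3: in={2,3} → {3} (no change)
  #11 pop 0: in={1,2,3} → {2} (no change)

Fixpoint:
  val[0] = {2}
  val[1] = {1,2,3}
  val[2] = {2,3}
  val[3] = {3}
  val[4] = {1}
  val[5] = {2,3}

11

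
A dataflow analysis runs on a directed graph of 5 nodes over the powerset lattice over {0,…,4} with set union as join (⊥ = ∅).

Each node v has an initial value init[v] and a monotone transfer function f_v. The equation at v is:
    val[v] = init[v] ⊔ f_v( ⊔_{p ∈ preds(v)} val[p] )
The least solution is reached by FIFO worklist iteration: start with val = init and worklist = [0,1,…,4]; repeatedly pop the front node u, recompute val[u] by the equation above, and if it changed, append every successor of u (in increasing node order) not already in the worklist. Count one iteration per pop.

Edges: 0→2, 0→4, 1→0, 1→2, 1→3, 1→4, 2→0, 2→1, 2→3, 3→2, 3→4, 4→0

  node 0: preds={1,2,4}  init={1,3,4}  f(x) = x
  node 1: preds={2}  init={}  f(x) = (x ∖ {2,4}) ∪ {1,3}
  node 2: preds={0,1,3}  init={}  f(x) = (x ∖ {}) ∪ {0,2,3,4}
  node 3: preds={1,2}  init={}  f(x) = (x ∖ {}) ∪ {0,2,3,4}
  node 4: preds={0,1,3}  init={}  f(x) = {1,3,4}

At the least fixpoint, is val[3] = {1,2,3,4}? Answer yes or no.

Worklist (11 pops):
  #1 pop 0: in={} → {1,3,4} (no change)
  #2 pop 1: in={} → {1,3} (was {}); enqueue [0]
  #3 pop 2: in={1,3,4} → {0,1,2,3,4} (was {}); enqueue [1]
  #4 pop 3: in={0,1,2,3,4} → {0,1,2,3,4} (was {}); enqueue [2]
  #5 pop 4: in={0,1,2,3,4} → {1,3,4} (was {}); enqueue []
  #6 pop 0: in={0,1,2,3,4} → {0,1,2,3,4} (was {1,3,4}); enqueue [4]
  #7 pop 1: in={0,1,2,3,4} → {0,1,3} (was {1,3}); enqueue [0,3]
  #8 pop 2: in={0,1,2,3,4} → {0,1,2,3,4} (no change)
  #9 pop 4: in={0,1,2,3,4} → {1,3,4} (no change)
  #10 pop 0: in={0,1,2,3,4} → {0,1,2,3,4} (no change)
  #11 pop 3: in={0,1,2,3,4} → {0,1,2,3,4} (no change)

Fixpoint:
  val[0] = {0,1,2,3,4}
  val[1] = {0,1,3}
  val[2] = {0,1,2,3,4}
  val[3] = {0,1,2,3,4}
  val[4] = {1,3,4}

no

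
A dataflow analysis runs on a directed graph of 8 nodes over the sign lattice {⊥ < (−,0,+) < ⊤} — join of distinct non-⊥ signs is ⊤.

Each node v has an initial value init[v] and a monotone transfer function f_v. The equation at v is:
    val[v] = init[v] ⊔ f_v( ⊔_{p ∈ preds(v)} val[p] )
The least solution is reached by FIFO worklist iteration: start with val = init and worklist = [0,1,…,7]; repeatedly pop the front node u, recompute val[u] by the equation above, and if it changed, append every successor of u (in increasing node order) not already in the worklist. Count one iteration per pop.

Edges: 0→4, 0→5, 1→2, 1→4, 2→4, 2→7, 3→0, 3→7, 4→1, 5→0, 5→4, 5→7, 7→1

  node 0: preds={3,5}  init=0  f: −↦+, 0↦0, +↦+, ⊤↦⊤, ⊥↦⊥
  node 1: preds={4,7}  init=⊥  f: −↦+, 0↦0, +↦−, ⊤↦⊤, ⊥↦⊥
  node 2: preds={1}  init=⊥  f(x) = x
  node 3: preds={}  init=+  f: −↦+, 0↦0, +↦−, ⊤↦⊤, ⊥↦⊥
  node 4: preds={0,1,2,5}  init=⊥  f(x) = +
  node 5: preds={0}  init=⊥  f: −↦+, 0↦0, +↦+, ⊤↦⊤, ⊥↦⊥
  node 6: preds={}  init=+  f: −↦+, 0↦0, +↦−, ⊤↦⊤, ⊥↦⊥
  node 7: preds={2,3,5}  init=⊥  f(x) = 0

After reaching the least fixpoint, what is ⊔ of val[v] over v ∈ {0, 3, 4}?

⊤

Iteration log — 14 steps:
  step 1. node 0  ⊔preds=+  new=⊤  old=0  +wl: 
  step 2. node 1  ⊔preds=⊥  new=⊥  stable
  step 3. node 2  ⊔preds=⊥  new=⊥  stable
  step 4. node 3  ⊔preds=⊥  new=+  stable
  step 5. node 4  ⊔preds=⊤  new=+  old=⊥  +wl: 1
  step 6. node 5  ⊔preds=⊤  new=⊤  old=⊥  +wl: 0,4
  step 7. node 6  ⊔preds=⊥  new=+  stable
  step 8. node 7  ⊔preds=⊤  new=0  old=⊥  +wl: 
  step 9. node 1  ⊔preds=⊤  new=⊤  old=⊥  +wl: 2
  step 10. node 0  ⊔preds=⊤  new=⊤  stable
  step 11. node 4  ⊔preds=⊤  new=+  stable
  step 12. node 2  ⊔preds=⊤  new=⊤  old=⊥  +wl: 4,7
  step 13. node 4  ⊔preds=⊤  new=+  stable
  step 14. node 7  ⊔preds=⊤  new=0  stable

Least fixpoint reached:
  node 0: ⊤
  node 1: ⊤
  node 2: ⊤
  node 3: +
  node 4: +
  node 5: ⊤
  node 6: +
  node 7: 0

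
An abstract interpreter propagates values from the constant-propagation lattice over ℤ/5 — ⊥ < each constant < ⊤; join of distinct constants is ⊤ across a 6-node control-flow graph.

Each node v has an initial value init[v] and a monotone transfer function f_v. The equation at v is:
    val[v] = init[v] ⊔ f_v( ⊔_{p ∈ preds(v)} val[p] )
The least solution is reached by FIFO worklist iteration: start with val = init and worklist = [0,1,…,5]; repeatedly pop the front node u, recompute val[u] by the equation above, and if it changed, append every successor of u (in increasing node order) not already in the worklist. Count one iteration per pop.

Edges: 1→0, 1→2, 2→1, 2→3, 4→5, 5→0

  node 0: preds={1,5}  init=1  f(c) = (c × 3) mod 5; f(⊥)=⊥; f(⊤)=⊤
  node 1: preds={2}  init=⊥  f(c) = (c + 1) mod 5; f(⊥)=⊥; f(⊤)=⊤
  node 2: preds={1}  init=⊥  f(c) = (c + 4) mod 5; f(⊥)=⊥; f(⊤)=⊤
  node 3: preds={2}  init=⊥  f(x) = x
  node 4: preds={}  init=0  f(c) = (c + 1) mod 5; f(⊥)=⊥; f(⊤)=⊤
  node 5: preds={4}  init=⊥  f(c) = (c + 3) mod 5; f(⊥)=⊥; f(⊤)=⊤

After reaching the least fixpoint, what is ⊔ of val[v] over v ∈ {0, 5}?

⊤

Worklist (7 pops):
  #1 pop 0: in=⊥ → 1 (no change)
  #2 pop 1: in=⊥ → ⊥ (no change)
  #3 pop 2: in=⊥ → ⊥ (no change)
  #4 pop 3: in=⊥ → ⊥ (no change)
  #5 pop 4: in=⊥ → 0 (no change)
  #6 pop 5: in=0 → 3 (was ⊥); enqueue [0]
  #7 pop 0: in=3 → ⊤ (was 1); enqueue []

Fixpoint:
  val[0] = ⊤
  val[1] = ⊥
  val[2] = ⊥
  val[3] = ⊥
  val[4] = 0
  val[5] = 3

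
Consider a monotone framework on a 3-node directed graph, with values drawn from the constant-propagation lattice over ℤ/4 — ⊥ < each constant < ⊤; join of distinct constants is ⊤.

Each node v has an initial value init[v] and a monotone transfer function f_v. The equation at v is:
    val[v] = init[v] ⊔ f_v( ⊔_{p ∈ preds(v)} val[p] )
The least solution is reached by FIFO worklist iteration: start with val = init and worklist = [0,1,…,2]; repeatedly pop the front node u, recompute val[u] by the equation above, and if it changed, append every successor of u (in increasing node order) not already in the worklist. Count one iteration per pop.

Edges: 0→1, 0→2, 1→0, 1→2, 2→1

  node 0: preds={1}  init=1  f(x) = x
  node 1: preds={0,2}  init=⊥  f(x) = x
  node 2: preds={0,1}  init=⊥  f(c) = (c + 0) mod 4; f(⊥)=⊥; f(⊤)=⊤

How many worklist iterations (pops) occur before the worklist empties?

Worklist (5 pops):
  #1 pop 0: in=⊥ → 1 (no change)
  #2 pop 1: in=1 → 1 (was ⊥); enqueue [0]
  #3 pop 2: in=1 → 1 (was ⊥); enqueue [1]
  #4 pop 0: in=1 → 1 (no change)
  #5 pop 1: in=1 → 1 (no change)

Fixpoint:
  val[0] = 1
  val[1] = 1
  val[2] = 1

5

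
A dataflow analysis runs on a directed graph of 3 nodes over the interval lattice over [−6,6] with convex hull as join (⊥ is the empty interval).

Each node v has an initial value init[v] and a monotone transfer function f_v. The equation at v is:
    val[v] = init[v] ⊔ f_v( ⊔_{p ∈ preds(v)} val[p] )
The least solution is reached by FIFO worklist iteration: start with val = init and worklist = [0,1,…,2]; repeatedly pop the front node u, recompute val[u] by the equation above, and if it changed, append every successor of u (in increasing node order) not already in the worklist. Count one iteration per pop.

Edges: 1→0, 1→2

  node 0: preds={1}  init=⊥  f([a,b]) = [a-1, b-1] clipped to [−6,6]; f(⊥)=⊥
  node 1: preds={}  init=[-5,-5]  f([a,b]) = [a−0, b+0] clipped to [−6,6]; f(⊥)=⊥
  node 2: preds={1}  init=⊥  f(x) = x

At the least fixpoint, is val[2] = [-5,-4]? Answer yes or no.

Worklist (3 pops):
  #1 pop 0: in=[-5,-5] → [-6,-6] (was ⊥); enqueue []
  #2 pop 1: in=⊥ → [-5,-5] (no change)
  #3 pop 2: in=[-5,-5] → [-5,-5] (was ⊥); enqueue []

Fixpoint:
  val[0] = [-6,-6]
  val[1] = [-5,-5]
  val[2] = [-5,-5]

no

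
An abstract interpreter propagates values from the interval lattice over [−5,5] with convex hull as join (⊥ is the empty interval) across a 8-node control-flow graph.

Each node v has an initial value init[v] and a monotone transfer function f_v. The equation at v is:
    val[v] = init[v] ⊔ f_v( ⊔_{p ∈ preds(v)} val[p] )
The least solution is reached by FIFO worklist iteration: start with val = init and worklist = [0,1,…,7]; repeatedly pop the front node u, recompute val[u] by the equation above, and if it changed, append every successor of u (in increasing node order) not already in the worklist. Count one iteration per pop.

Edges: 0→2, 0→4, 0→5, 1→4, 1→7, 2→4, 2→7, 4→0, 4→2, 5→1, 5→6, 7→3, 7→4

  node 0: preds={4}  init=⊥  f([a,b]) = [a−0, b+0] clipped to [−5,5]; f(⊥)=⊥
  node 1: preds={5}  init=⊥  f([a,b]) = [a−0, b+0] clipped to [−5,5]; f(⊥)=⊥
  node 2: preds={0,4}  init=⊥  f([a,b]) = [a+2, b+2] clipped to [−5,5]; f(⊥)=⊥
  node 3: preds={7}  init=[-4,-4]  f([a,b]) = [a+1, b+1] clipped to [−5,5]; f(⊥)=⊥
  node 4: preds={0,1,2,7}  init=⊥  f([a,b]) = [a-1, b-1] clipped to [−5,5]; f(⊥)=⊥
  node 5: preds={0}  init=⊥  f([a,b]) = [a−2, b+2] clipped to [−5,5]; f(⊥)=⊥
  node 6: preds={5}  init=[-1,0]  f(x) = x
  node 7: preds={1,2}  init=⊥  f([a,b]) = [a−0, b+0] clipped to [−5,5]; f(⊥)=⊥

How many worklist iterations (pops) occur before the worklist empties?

8

Trace (8 dequeues):
  [1] u=0 | in ⊥ | out ⊥ | ==
  [2] u=1 | in ⊥ | out ⊥ | ==
  [3] u=2 | in ⊥ | out ⊥ | ==
  [4] u=3 | in ⊥ | out [-4,-4] | ==
  [5] u=4 | in ⊥ | out ⊥ | ==
  [6] u=5 | in ⊥ | out ⊥ | ==
  [7] u=6 | in ⊥ | out [-1,0] | ==
  [8] u=7 | in ⊥ | out ⊥ | ==

Converged values:
  [0] ⊥
  [1] ⊥
  [2] ⊥
  [3] [-4,-4]
  [4] ⊥
  [5] ⊥
  [6] [-1,0]
  [7] ⊥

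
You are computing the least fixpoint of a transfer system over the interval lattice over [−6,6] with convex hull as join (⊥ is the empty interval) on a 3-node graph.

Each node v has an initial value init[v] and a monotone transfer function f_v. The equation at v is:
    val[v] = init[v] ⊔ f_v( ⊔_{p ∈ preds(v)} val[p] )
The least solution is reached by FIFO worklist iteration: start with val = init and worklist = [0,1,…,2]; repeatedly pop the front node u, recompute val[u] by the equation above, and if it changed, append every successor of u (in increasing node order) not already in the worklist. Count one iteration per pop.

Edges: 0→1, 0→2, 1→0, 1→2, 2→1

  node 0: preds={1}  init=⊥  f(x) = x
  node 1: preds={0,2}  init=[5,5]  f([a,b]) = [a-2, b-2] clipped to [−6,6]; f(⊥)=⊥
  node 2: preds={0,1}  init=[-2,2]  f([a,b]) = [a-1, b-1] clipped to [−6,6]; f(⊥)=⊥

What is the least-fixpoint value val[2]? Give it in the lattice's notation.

[-6,4]

Iteration log — 9 steps:
  step 1. node 0  ⊔preds=[5,5]  new=[5,5]  old=⊥  +wl: 
  step 2. node 1  ⊔preds=[-2,5]  new=[-4,5]  old=[5,5]  +wl: 0
  step 3. node 2  ⊔preds=[-4,5]  new=[-5,4]  old=[-2,2]  +wl: 1
  step 4. node 0  ⊔preds=[-4,5]  new=[-4,5]  old=[5,5]  +wl: 2
  step 5. node 1  ⊔preds=[-5,5]  new=[-6,5]  old=[-4,5]  +wl: 0
  step 6. node 2  ⊔preds=[-6,5]  new=[-6,4]  old=[-5,4]  +wl: 1
  step 7. node 0  ⊔preds=[-6,5]  new=[-6,5]  old=[-4,5]  +wl: 2
  step 8. node 1  ⊔preds=[-6,5]  new=[-6,5]  stable
  step 9. node 2  ⊔preds=[-6,5]  new=[-6,4]  stable

Least fixpoint reached:
  node 0: [-6,5]
  node 1: [-6,5]
  node 2: [-6,4]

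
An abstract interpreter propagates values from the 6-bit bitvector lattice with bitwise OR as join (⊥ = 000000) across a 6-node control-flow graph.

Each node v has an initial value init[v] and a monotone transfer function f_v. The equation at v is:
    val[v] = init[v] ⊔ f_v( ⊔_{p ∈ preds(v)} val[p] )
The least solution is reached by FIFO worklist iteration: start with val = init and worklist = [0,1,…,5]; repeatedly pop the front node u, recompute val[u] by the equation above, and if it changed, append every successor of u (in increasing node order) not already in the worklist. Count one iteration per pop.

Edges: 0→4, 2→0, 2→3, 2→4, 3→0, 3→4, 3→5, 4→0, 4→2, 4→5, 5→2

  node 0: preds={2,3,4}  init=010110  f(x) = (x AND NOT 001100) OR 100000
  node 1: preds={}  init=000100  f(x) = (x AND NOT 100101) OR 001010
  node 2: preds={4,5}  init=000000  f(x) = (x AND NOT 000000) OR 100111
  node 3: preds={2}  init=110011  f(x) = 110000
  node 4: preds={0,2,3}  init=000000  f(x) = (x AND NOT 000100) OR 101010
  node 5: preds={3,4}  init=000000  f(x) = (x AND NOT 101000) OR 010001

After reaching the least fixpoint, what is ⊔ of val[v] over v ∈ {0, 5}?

Trace (11 dequeues):
  [1] u=0 | in 110011 | out 110111 | prev 010110 | push {}
  [2] u=1 | in 000000 | out 001110 | prev 000100 | push {}
  [3] u=2 | in 000000 | out 100111 | prev 000000 | push {0}
  [4] u=3 | in 100111 | out 110011 | ==
  [5] u=4 | in 110111 | out 111011 | prev 000000 | push {2}
  [6] u=5 | in 111011 | out 010011 | prev 000000 | push {}
  [7] u=0 | in 111111 | out 110111 | ==
  [8] u=2 | in 111011 | out 111111 | prev 100111 | push {0,3,4}
  [9] u=0 | in 111111 | out 110111 | ==
  [10] u=3 | in 111111 | out 110011 | ==
  [11] u=4 | in 111111 | out 111011 | ==

Converged values:
  [0] 110111
  [1] 001110
  [2] 111111
  [3] 110011
  [4] 111011
  [5] 010011

110111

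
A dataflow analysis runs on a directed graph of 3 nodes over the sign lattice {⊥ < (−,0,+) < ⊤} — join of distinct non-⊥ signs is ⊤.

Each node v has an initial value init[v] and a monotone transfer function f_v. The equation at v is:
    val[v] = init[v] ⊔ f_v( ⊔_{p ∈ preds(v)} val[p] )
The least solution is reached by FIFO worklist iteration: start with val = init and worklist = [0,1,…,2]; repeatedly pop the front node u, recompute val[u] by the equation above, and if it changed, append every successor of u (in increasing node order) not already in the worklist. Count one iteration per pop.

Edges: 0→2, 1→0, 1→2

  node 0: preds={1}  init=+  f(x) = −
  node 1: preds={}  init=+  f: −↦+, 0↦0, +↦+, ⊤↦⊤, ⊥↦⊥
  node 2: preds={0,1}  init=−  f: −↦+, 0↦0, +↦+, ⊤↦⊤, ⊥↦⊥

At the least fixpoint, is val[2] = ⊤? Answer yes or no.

Iteration log — 3 steps:
  step 1. node 0  ⊔preds=+  new=⊤  old=+  +wl: 
  step 2. node 1  ⊔preds=⊥  new=+  stable
  step 3. node 2  ⊔preds=⊤  new=⊤  old=−  +wl: 

Least fixpoint reached:
  node 0: ⊤
  node 1: +
  node 2: ⊤

yes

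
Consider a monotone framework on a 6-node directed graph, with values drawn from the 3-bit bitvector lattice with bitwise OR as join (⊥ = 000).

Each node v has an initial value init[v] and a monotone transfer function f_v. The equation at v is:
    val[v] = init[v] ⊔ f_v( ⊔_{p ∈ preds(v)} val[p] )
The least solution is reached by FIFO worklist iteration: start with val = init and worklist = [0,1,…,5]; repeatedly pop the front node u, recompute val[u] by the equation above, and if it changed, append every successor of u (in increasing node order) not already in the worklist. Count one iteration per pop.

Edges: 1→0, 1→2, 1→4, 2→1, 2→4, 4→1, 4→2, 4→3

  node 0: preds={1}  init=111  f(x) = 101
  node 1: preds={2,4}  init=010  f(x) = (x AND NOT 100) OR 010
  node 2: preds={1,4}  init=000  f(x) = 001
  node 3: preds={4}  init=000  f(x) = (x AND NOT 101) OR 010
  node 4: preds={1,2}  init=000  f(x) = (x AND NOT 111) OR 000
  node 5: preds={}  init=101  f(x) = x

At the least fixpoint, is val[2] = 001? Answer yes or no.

yes

Iteration log — 10 steps:
  step 1. node 0  ⊔preds=010  new=111  stable
  step 2. node 1  ⊔preds=000  new=010  stable
  step 3. node 2  ⊔preds=010  new=001  old=000  +wl: 1
  step 4. node 3  ⊔preds=000  new=010  old=000  +wl: 
  step 5. node 4  ⊔preds=011  new=000  stable
  step 6. node 5  ⊔preds=000  new=101  stable
  step 7. node 1  ⊔preds=001  new=011  old=010  +wl: 0,2,4
  step 8. node 0  ⊔preds=011  new=111  stable
  step 9. node 2  ⊔preds=011  new=001  stable
  step 10. node 4  ⊔preds=011  new=000  stable

Least fixpoint reached:
  node 0: 111
  node 1: 011
  node 2: 001
  node 3: 010
  node 4: 000
  node 5: 101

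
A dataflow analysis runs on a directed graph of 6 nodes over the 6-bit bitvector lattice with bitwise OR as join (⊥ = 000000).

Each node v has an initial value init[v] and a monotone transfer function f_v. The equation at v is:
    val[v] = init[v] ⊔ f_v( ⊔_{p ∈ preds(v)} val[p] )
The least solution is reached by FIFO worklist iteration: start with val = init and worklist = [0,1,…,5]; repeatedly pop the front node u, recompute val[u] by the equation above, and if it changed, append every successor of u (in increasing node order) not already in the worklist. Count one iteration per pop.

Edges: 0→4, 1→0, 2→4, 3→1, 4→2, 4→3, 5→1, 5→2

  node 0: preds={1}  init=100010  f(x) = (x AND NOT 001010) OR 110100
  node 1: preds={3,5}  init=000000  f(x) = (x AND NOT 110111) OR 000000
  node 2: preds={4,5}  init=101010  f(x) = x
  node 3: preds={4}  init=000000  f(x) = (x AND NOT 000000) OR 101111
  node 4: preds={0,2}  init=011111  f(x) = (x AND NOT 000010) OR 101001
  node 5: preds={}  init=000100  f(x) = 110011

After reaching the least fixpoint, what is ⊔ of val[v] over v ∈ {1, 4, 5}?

111111

Trace (10 dequeues):
  [1] u=0 | in 000000 | out 110110 | prev 100010 | push {}
  [2] u=1 | in 000100 | out 000000 | ==
  [3] u=2 | in 011111 | out 111111 | prev 101010 | push {}
  [4] u=3 | in 011111 | out 111111 | prev 000000 | push {1}
  [5] u=4 | in 111111 | out 111111 | prev 011111 | push {2,3}
  [6] u=5 | in 000000 | out 110111 | prev 000100 | push {}
  [7] u=1 | in 111111 | out 001000 | prev 000000 | push {0}
  [8] u=2 | in 111111 | out 111111 | ==
  [9] u=3 | in 111111 | out 111111 | ==
  [10] u=0 | in 001000 | out 110110 | ==

Converged values:
  [0] 110110
  [1] 001000
  [2] 111111
  [3] 111111
  [4] 111111
  [5] 110111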